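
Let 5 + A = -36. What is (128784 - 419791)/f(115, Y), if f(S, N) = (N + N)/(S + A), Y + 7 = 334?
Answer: -10767259/327 ≈ -32927.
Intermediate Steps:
A = -41 (A = -5 - 36 = -41)
Y = 327 (Y = -7 + 334 = 327)
f(S, N) = 2*N/(-41 + S) (f(S, N) = (N + N)/(S - 41) = (2*N)/(-41 + S) = 2*N/(-41 + S))
(128784 - 419791)/f(115, Y) = (128784 - 419791)/((2*327/(-41 + 115))) = -291007/(2*327/74) = -291007/(2*327*(1/74)) = -291007/327/37 = -291007*37/327 = -10767259/327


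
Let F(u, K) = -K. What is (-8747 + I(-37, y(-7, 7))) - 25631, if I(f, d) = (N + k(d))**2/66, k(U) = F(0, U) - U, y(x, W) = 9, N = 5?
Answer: -2268779/66 ≈ -34375.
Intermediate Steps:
k(U) = -2*U (k(U) = -U - U = -2*U)
I(f, d) = (5 - 2*d)**2/66
(-8747 + I(-37, y(-7, 7))) - 25631 = (-8747 + (5 - 2*9)**2/66) - 25631 = (-8747 + (5 - 18)**2/66) - 25631 = (-8747 + (1/66)*(-13)**2) - 25631 = (-8747 + (1/66)*169) - 25631 = (-8747 + 169/66) - 25631 = -577133/66 - 25631 = -2268779/66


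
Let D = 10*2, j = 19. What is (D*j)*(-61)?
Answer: -23180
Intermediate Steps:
D = 20
(D*j)*(-61) = (20*19)*(-61) = 380*(-61) = -23180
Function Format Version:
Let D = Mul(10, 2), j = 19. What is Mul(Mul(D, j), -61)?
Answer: -23180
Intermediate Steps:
D = 20
Mul(Mul(D, j), -61) = Mul(Mul(20, 19), -61) = Mul(380, -61) = -23180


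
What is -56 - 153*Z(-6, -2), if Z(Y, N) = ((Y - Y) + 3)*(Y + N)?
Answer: 3616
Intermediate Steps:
Z(Y, N) = 3*N + 3*Y (Z(Y, N) = (0 + 3)*(N + Y) = 3*(N + Y) = 3*N + 3*Y)
-56 - 153*Z(-6, -2) = -56 - 153*(3*(-2) + 3*(-6)) = -56 - 153*(-6 - 18) = -56 - 153*(-24) = -56 + 3672 = 3616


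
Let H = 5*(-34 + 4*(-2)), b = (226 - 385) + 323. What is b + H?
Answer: -46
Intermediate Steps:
b = 164 (b = -159 + 323 = 164)
H = -210 (H = 5*(-34 - 8) = 5*(-42) = -210)
b + H = 164 - 210 = -46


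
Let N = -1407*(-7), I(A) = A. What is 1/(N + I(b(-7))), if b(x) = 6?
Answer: 1/9855 ≈ 0.00010147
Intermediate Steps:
N = 9849
1/(N + I(b(-7))) = 1/(9849 + 6) = 1/9855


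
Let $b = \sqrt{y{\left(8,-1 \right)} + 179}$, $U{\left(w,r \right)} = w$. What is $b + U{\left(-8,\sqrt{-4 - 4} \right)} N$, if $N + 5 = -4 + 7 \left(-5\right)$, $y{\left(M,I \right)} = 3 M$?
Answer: $352 + \sqrt{203} \approx 366.25$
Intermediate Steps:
$N = -44$ ($N = -5 + \left(-4 + 7 \left(-5\right)\right) = -5 - 39 = -44$)
$b = \sqrt{203}$ ($b = \sqrt{3 \cdot 8 + 179} = \sqrt{24 + 179} = \sqrt{203} \approx 14.248$)
$b + U{\left(-8,\sqrt{-4 - 4} \right)} N = \sqrt{203} - -352 = \sqrt{203} + 352 = 352 + \sqrt{203}$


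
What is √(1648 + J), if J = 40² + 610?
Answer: √3858 ≈ 62.113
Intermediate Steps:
J = 2210 (J = 1600 + 610 = 2210)
√(1648 + J) = √(1648 + 2210) = √3858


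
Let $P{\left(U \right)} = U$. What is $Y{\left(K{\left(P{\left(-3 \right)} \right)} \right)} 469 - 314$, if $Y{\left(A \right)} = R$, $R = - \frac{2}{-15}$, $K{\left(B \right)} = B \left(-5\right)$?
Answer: $- \frac{3772}{15} \approx -251.47$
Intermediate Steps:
$K{\left(B \right)} = - 5 B$
$R = \frac{2}{15}$ ($R = \left(-2\right) \left(- \frac{1}{15}\right) = \frac{2}{15} \approx 0.13333$)
$Y{\left(A \right)} = \frac{2}{15}$
$Y{\left(K{\left(P{\left(-3 \right)} \right)} \right)} 469 - 314 = \frac{2}{15} \cdot 469 - 314 = \frac{938}{15} - 314 = - \frac{3772}{15}$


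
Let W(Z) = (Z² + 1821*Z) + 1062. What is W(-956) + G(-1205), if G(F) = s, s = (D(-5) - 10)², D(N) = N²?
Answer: -825653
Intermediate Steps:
W(Z) = 1062 + Z² + 1821*Z
s = 225 (s = ((-5)² - 10)² = (25 - 10)² = 15² = 225)
G(F) = 225
W(-956) + G(-1205) = (1062 + (-956)² + 1821*(-956)) + 225 = (1062 + 913936 - 1740876) + 225 = -825878 + 225 = -825653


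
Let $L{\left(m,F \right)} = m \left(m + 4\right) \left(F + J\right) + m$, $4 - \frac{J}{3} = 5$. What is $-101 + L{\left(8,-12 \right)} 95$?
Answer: $-136141$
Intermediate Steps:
$J = -3$ ($J = 12 - 15 = -3$)
$L{\left(m,F \right)} = m + m \left(-3 + F\right) \left(4 + m\right)$ ($L{\left(m,F \right)} = m \left(m + 4\right) \left(F - 3\right) + m = m \left(4 + m\right) \left(-3 + F\right) + m = m \left(-3 + F\right) \left(4 + m\right) + m = m + m \left(-3 + F\right) \left(4 + m\right)$)
$-101 + L{\left(8,-12 \right)} 95 = -101 + 8 \left(-11 - 24 + 4 \left(-12\right) - 96\right) 95 = -101 + 8 \left(-11 - 24 - 48 - 96\right) 95 = -101 + 8 \left(-179\right) 95 = -101 - 136040 = -136141$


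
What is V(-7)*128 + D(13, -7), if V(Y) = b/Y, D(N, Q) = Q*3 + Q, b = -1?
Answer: -68/7 ≈ -9.7143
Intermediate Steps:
D(N, Q) = 4*Q (D(N, Q) = 3*Q + Q = 4*Q)
V(Y) = -1/Y
V(-7)*128 + D(13, -7) = -1/(-7)*128 + 4*(-7) = -1*(-1/7)*128 - 28 = (1/7)*128 - 28 = 128/7 - 28 = -68/7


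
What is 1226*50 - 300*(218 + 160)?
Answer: -52100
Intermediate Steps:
1226*50 - 300*(218 + 160) = 61300 - 300*378 = 61300 - 1*113400 = 61300 - 113400 = -52100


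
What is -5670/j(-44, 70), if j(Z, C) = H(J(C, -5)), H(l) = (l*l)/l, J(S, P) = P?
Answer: 1134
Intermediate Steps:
H(l) = l (H(l) = l²/l = l)
j(Z, C) = -5
-5670/j(-44, 70) = -5670/(-5) = -5670*(-⅕) = 1134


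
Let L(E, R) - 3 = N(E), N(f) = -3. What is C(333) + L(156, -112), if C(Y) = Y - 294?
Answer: 39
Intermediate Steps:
L(E, R) = 0 (L(E, R) = 3 - 3 = 0)
C(Y) = -294 + Y
C(333) + L(156, -112) = (-294 + 333) + 0 = 39 + 0 = 39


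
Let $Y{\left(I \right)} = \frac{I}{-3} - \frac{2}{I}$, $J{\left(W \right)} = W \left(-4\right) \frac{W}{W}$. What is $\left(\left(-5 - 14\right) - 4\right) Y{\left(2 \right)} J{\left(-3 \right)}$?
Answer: $460$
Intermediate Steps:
$J{\left(W \right)} = - 4 W$ ($J{\left(W \right)} = - 4 W 1 = - 4 W$)
$Y{\left(I \right)} = - \frac{2}{I} - \frac{I}{3}$ ($Y{\left(I \right)} = I \left(- \frac{1}{3}\right) - \frac{2}{I} = - \frac{I}{3} - \frac{2}{I} = - \frac{2}{I} - \frac{I}{3}$)
$\left(\left(-5 - 14\right) - 4\right) Y{\left(2 \right)} J{\left(-3 \right)} = \left(\left(-5 - 14\right) - 4\right) \left(- \frac{2}{2} - \frac{2}{3}\right) \left(\left(-4\right) \left(-3\right)\right) = \left(-19 - 4\right) \left(\left(-2\right) \frac{1}{2} - \frac{2}{3}\right) 12 = - 23 \left(-1 - \frac{2}{3}\right) 12 = \left(-23\right) \left(- \frac{5}{3}\right) 12 = \frac{115}{3} \cdot 12 = 460$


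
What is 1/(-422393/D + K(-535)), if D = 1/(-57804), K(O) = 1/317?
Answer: 317/7739873576125 ≈ 4.0957e-11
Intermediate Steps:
K(O) = 1/317
D = -1/57804 ≈ -1.7300e-5
1/(-422393/D + K(-535)) = 1/(-422393/(-1/57804) + 1/317) = 1/(-422393*(-57804) + 1/317) = 1/(24416004972 + 1/317) = 1/(7739873576125/317) = 317/7739873576125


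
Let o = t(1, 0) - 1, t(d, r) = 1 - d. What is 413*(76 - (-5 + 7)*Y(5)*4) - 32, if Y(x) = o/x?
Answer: 160084/5 ≈ 32017.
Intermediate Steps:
o = -1 (o = (1 - 1*1) - 1 = (1 - 1) - 1 = 0 - 1 = -1)
Y(x) = -1/x
413*(76 - (-5 + 7)*Y(5)*4) - 32 = 413*(76 - (-5 + 7)*-1/5*4) - 32 = 413*(76 - 2*-1*1/5*4) - 32 = 413*(76 - 2*(-1/5*4)) - 32 = 413*(76 - 2*(-4)/5) - 32 = 413*(76 - 1*(-8/5)) - 32 = 413*(76 + 8/5) - 32 = 413*(388/5) - 32 = 160244/5 - 32 = 160084/5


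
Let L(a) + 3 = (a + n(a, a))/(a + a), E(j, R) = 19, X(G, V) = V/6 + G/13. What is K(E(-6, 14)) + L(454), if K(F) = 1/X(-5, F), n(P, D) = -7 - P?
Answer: -521803/197036 ≈ -2.6483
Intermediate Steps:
X(G, V) = V/6 + G/13 (X(G, V) = V*(⅙) + G*(1/13) = V/6 + G/13)
L(a) = -3 - 7/(2*a) (L(a) = -3 + (a + (-7 - a))/(a + a) = -3 - 7*1/(2*a) = -3 - 7/(2*a))
K(F) = 1/(-5/13 + F/6) (K(F) = 1/(F/6 + (1/13)*(-5)) = 1/(F/6 - 5/13) = 1/(-5/13 + F/6))
K(E(-6, 14)) + L(454) = 78/(-30 + 13*19) + (-3 - 7/2/454) = 78/(-30 + 247) + (-3 - 7/2*1/454) = 78/217 + (-3 - 7/908) = 78*(1/217) - 2731/908 = 78/217 - 2731/908 = -521803/197036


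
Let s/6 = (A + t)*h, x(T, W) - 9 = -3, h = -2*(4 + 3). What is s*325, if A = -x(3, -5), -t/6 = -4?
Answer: -491400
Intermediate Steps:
t = 24 (t = -6*(-4) = 24)
h = -14 (h = -2*7 = -14)
x(T, W) = 6 (x(T, W) = 9 - 3 = 6)
A = -6 (A = -1*6 = -6)
s = -1512 (s = 6*((-6 + 24)*(-14)) = 6*(18*(-14)) = 6*(-252) = -1512)
s*325 = -1512*325 = -491400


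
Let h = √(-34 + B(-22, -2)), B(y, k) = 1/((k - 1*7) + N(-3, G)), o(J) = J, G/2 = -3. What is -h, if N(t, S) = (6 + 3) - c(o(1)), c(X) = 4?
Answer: -I*√137/2 ≈ -5.8523*I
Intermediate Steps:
G = -6 (G = 2*(-3) = -6)
N(t, S) = 5 (N(t, S) = (6 + 3) - 1*4 = 9 - 4 = 5)
B(y, k) = 1/(-2 + k) (B(y, k) = 1/((k - 1*7) + 5) = 1/((k - 7) + 5) = 1/((-7 + k) + 5) = 1/(-2 + k))
h = I*√137/2 (h = √(-34 + 1/(-2 - 2)) = √(-34 + 1/(-4)) = √(-34 - ¼) = √(-137/4) = I*√137/2 ≈ 5.8523*I)
-h = -I*√137/2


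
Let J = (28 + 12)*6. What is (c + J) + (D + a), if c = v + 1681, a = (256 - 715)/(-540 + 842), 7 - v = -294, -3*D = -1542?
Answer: 825813/302 ≈ 2734.5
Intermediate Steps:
D = 514 (D = -⅓*(-1542) = 514)
v = 301 (v = 7 - 1*(-294) = 7 + 294 = 301)
a = -459/302 ≈ -1.5199
J = 240 (J = 40*6 = 240)
c = 1982 (c = 301 + 1681 = 1982)
(c + J) + (D + a) = (1982 + 240) + (514 - 459/302) = 2222 + 154769/302 = 825813/302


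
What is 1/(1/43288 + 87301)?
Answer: 43288/3779085689 ≈ 1.1455e-5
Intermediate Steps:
1/(1/43288 + 87301) = 1/(3779085689/43288) = 43288/3779085689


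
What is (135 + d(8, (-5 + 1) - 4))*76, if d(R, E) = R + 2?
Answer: 11020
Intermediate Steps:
d(R, E) = 2 + R
(135 + d(8, (-5 + 1) - 4))*76 = (135 + (2 + 8))*76 = (135 + 10)*76 = 145*76 = 11020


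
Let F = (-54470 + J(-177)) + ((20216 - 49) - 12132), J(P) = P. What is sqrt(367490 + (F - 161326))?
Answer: 24*sqrt(277) ≈ 399.44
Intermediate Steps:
F = -46612 (F = (-54470 - 177) + ((20216 - 49) - 12132) = -54647 + (20167 - 12132) = -54647 + 8035 = -46612)
sqrt(367490 + (F - 161326)) = sqrt(367490 + (-46612 - 161326)) = sqrt(367490 - 207938) = sqrt(159552) = 24*sqrt(277)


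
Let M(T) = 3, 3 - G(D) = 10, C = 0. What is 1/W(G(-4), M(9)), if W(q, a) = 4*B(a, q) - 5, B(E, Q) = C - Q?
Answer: 1/23 ≈ 0.043478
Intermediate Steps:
G(D) = -7 (G(D) = 3 - 1*10 = 3 - 10 = -7)
B(E, Q) = -Q (B(E, Q) = 0 - Q = -Q)
W(q, a) = -5 - 4*q (W(q, a) = 4*(-q) - 5 = -4*q - 5 = -5 - 4*q)
1/W(G(-4), M(9)) = 1/(-5 - 4*(-7)) = 1/(-5 + 28) = 1/23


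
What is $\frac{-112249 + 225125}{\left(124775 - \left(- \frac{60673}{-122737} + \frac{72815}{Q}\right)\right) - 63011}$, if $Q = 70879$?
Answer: $\frac{490981016498474}{268650593597775} \approx 1.8276$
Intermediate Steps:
$\frac{-112249 + 225125}{\left(124775 - \left(- \frac{60673}{-122737} + \frac{72815}{Q}\right)\right) - 63011} = \frac{-112249 + 225125}{\left(124775 - \left(- \frac{60673}{-122737} + \frac{72815}{70879}\right)\right) - 63011} = \frac{112876}{\left(124775 - \left(\left(-60673\right) \left(- \frac{1}{122737}\right) + 72815 \cdot \frac{1}{70879}\right)\right) - 63011} = \frac{112876}{\left(124775 - \left(\frac{60673}{122737} + \frac{72815}{70879}\right)\right) - 63011} = \frac{112876}{\left(124775 - \frac{13237536222}{8699475823}\right) - 63011} = \frac{112876}{\frac{1085463858278603}{8699475823} - 63011} = \frac{112876}{\frac{537301187195550}{8699475823}} = 112876 \cdot \frac{8699475823}{537301187195550} = \frac{490981016498474}{268650593597775}$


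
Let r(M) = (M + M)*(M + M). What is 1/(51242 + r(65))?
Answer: 1/68142 ≈ 1.4675e-5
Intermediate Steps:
r(M) = 4*M**2 (r(M) = (2*M)*(2*M) = 4*M**2)
1/(51242 + r(65)) = 1/(51242 + 4*65**2) = 1/(51242 + 4*4225) = 1/(51242 + 16900) = 1/68142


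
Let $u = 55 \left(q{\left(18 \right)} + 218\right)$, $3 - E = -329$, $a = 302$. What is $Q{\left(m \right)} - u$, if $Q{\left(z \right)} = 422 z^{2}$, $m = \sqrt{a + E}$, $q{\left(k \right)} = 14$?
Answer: $254788$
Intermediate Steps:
$E = 332$ ($E = 3 - -329 = 3 + 329 = 332$)
$m = \sqrt{634}$ ($m = \sqrt{302 + 332} = \sqrt{634} \approx 25.179$)
$u = 12760$ ($u = 55 \left(14 + 218\right) = 55 \cdot 232 = 12760$)
$Q{\left(m \right)} - u = 422 \left(\sqrt{634}\right)^{2} - 12760 = 422 \cdot 634 - 12760 = 267548 - 12760 = 254788$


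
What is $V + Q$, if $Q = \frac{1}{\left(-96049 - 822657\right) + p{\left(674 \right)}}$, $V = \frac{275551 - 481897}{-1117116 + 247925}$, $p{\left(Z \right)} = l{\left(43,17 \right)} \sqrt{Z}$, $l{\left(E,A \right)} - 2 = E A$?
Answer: $\frac{87042387579082027}{366650223121472575} - \frac{733 \sqrt{674}}{843658581650} \approx 0.2374$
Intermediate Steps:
$l{\left(E,A \right)} = 2 + A E$ ($l{\left(E,A \right)} = 2 + E A = 2 + A E$)
$p{\left(Z \right)} = 733 \sqrt{Z}$ ($p{\left(Z \right)} = \left(2 + 17 \cdot 43\right) \sqrt{Z} = \left(2 + 731\right) \sqrt{Z} = 733 \sqrt{Z}$)
$V = \frac{206346}{869191}$ ($V = - \frac{206346}{-869191} = \left(-206346\right) \left(- \frac{1}{869191}\right) = \frac{206346}{869191} \approx 0.2374$)
$Q = \frac{1}{-918706 + 733 \sqrt{674}}$ ($Q = \frac{1}{\left(-96049 - 822657\right) + 733 \sqrt{674}} = \frac{1}{-918706 + 733 \sqrt{674}} \approx -1.1115 \cdot 10^{-6}$)
$V + Q = \frac{206346}{869191} - \left(\frac{459353}{421829290825} + \frac{733 \sqrt{674}}{843658581650}\right) = \frac{87042387579082027}{366650223121472575} - \frac{733 \sqrt{674}}{843658581650}$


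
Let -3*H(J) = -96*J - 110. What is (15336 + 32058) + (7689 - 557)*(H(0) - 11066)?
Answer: -235841434/3 ≈ -7.8614e+7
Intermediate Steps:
H(J) = 110/3 + 32*J (H(J) = -(-96*J - 110)/3 = -(-110 - 96*J)/3 = 110/3 + 32*J)
(15336 + 32058) + (7689 - 557)*(H(0) - 11066) = (15336 + 32058) + (7689 - 557)*((110/3 + 32*0) - 11066) = 47394 + 7132*((110/3 + 0) - 11066) = 47394 + 7132*(110/3 - 11066) = 47394 + 7132*(-33088/3) = 47394 - 235983616/3 = -235841434/3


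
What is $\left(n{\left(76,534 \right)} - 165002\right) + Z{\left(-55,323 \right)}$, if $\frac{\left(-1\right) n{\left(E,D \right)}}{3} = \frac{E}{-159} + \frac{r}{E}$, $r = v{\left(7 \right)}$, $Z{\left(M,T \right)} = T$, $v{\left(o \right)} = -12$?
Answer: $- \frac{165829832}{1007} \approx -1.6468 \cdot 10^{5}$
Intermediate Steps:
$r = -12$
$n{\left(E,D \right)} = \frac{36}{E} + \frac{E}{53}$ ($n{\left(E,D \right)} = - 3 \left(\frac{E}{-159} - \frac{12}{E}\right) = - 3 \left(E \left(- \frac{1}{159}\right) - \frac{12}{E}\right) = - 3 \left(- \frac{E}{159} - \frac{12}{E}\right) = - 3 \left(- \frac{12}{E} - \frac{E}{159}\right) = \frac{36}{E} + \frac{E}{53}$)
$\left(n{\left(76,534 \right)} - 165002\right) + Z{\left(-55,323 \right)} = \left(\left(\frac{36}{76} + \frac{1}{53} \cdot 76\right) - 165002\right) + 323 = \left(\left(36 \cdot \frac{1}{76} + \frac{76}{53}\right) - 165002\right) + 323 = \left(\left(\frac{9}{19} + \frac{76}{53}\right) - 165002\right) + 323 = \left(\frac{1921}{1007} - 165002\right) + 323 = - \frac{166155093}{1007} + 323 = - \frac{165829832}{1007}$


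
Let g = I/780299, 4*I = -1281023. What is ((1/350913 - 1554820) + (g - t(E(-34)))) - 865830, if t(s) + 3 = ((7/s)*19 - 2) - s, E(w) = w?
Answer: -45071913373150748873/18619560283116 ≈ -2.4207e+6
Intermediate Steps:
I = -1281023/4 (I = (¼)*(-1281023) = -1281023/4 ≈ -3.2026e+5)
t(s) = -5 - s + 133/s (t(s) = -3 + (((7/s)*19 - 2) - s) = -3 + ((133/s - 2) - s) = -3 + ((-2 + 133/s) - s) = -3 + (-2 - s + 133/s) = -5 - s + 133/s)
g = -1281023/3121196 (g = -1281023/4/780299 = -1281023/4*1/780299 = -1281023/3121196 ≈ -0.41043)
((1/350913 - 1554820) + (g - t(E(-34)))) - 865830 = ((1/350913 - 1554820) + (-1281023/3121196 - (-5 - 1*(-34) + 133/(-34)))) - 865830 = ((1/350913 - 1554820) + (-1281023/3121196 - (-5 + 34 + 133*(-1/34)))) - 865830 = (-545606550659/350913 + (-1281023/3121196 - (-5 + 34 - 133/34))) - 865830 = (-545606550659/350913 + (-1281023/3121196 - 1*853/34)) - 865830 = (-545606550659/350913 + (-1281023/3121196 - 853/34)) - 865830 = (-545606550659/350913 - 1352967485/53060332) - 865830 = -28950539493220422593/18619560283116 - 865830 = -45071913373150748873/18619560283116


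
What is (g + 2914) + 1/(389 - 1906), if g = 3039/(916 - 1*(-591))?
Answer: 6666359422/2286119 ≈ 2916.0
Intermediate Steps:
g = 3039/1507 (g = 3039/(916 + 591) = 3039/1507 ≈ 2.0166)
(g + 2914) + 1/(389 - 1906) = (3039/1507 + 2914) + 1/(389 - 1906) = 4394437/1507 + 1/(-1517) = 4394437/1507 - 1/1517 = 6666359422/2286119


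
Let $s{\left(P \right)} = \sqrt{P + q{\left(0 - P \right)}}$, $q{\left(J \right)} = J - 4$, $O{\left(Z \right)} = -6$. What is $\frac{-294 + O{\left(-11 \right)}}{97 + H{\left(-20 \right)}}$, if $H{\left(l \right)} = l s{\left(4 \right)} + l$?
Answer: $- \frac{23100}{7529} - \frac{12000 i}{7529} \approx -3.0681 - 1.5938 i$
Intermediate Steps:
$q{\left(J \right)} = -4 + J$
$s{\left(P \right)} = 2 i$ ($s{\left(P \right)} = \sqrt{P + \left(-4 + \left(0 - P\right)\right)} = \sqrt{P - \left(4 + P\right)} = \sqrt{-4} = 2 i$)
$H{\left(l \right)} = l + 2 i l$ ($H{\left(l \right)} = l 2 i + l = 2 i l + l = l + 2 i l$)
$\frac{-294 + O{\left(-11 \right)}}{97 + H{\left(-20 \right)}} = \frac{-294 - 6}{97 - 20 \left(1 + 2 i\right)} = - \frac{300}{97 - \left(20 + 40 i\right)} = - \frac{300}{77 - 40 i} = - 300 \frac{77 + 40 i}{7529} = - \frac{300 \left(77 + 40 i\right)}{7529}$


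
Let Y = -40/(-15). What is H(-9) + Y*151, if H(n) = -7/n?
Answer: 3631/9 ≈ 403.44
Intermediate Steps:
Y = 8/3 (Y = -40*(-1/15) = 8/3 ≈ 2.6667)
H(-9) + Y*151 = -7/(-9) + (8/3)*151 = -7*(-⅑) + 1208/3 = 7/9 + 1208/3 = 3631/9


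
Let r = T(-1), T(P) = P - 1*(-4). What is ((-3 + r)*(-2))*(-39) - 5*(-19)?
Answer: 95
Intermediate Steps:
T(P) = 4 + P (T(P) = P + 4 = 4 + P)
r = 3 (r = 4 - 1 = 3)
((-3 + r)*(-2))*(-39) - 5*(-19) = ((-3 + 3)*(-2))*(-39) - 5*(-19) = (0*(-2))*(-39) + 95 = 0*(-39) + 95 = 0 + 95 = 95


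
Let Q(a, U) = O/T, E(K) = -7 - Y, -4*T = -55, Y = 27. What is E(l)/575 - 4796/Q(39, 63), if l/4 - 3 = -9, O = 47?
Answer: -37919973/27025 ≈ -1403.1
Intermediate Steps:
T = 55/4 (T = -¼*(-55) = 55/4 ≈ 13.750)
l = -24 (l = 12 + 4*(-9) = 12 - 36 = -24)
E(K) = -34 (E(K) = -7 - 1*27 = -7 - 27 = -34)
Q(a, U) = 188/55 (Q(a, U) = 47/(55/4) = 47*(4/55) = 188/55)
E(l)/575 - 4796/Q(39, 63) = -34/575 - 4796/188/55 = -34*1/575 - 4796*55/188 = -34/575 - 65945/47 = -37919973/27025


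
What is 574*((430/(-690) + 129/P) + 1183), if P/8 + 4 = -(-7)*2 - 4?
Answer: 375485257/552 ≈ 6.8023e+5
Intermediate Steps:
P = 48 (P = -32 + 8*(-(-7)*2 - 4) = -32 + 8*(-7*(-2) - 4) = -32 + 8*(14 - 4) = -32 + 8*10 = -32 + 80 = 48)
574*((430/(-690) + 129/P) + 1183) = 574*((430/(-690) + 129/48) + 1183) = 574*((430*(-1/690) + 129*(1/48)) + 1183) = 574*((-43/69 + 43/16) + 1183) = 574*(2279/1104 + 1183) = 574*(1308311/1104) = 375485257/552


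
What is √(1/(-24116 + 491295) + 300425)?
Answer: 6*√1821378452928739/467179 ≈ 548.11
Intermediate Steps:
√(1/(-24116 + 491295) + 300425) = √(1/467179 + 300425) = √(140352251076/467179) = 6*√1821378452928739/467179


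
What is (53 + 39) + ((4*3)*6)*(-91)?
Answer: -6460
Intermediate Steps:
(53 + 39) + ((4*3)*6)*(-91) = 92 + (12*6)*(-91) = 92 + 72*(-91) = 92 - 6552 = -6460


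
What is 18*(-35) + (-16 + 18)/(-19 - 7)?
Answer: -8191/13 ≈ -630.08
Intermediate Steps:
18*(-35) + (-16 + 18)/(-19 - 7) = -630 + 2/(-26) = -630 + 2*(-1/26) = -630 - 1/13 = -8191/13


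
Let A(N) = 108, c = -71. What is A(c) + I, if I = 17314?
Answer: 17422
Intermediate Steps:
A(c) + I = 108 + 17314 = 17422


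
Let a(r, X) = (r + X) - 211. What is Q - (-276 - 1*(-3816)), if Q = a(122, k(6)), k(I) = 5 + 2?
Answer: -3622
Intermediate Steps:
k(I) = 7
a(r, X) = -211 + X + r (a(r, X) = (X + r) - 211 = -211 + X + r)
Q = -82 (Q = -211 + 7 + 122 = -82)
Q - (-276 - 1*(-3816)) = -82 - (-276 - 1*(-3816)) = -82 - (-276 + 3816) = -82 - 1*3540 = -82 - 3540 = -3622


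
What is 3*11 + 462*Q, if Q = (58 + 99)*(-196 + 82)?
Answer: -8268843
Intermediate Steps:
Q = -17898 (Q = 157*(-114) = -17898)
3*11 + 462*Q = 3*11 + 462*(-17898) = 33 - 8268876 = -8268843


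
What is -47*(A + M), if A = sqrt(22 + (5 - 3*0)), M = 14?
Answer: -658 - 141*sqrt(3) ≈ -902.22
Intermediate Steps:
A = 3*sqrt(3) (A = sqrt(22 + (5 + 0)) = sqrt(22 + 5) = sqrt(27) = 3*sqrt(3) ≈ 5.1962)
-47*(A + M) = -47*(3*sqrt(3) + 14) = -47*(14 + 3*sqrt(3)) = -658 - 141*sqrt(3)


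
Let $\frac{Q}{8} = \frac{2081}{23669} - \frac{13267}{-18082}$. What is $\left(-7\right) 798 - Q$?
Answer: $- \frac{1196762703454}{213991429} \approx -5592.6$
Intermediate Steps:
$Q = \frac{1406581060}{213991429}$ ($Q = 8 \left(\frac{2081}{23669} - \frac{13267}{-18082}\right) = 8 \left(2081 \cdot \frac{1}{23669} - - \frac{13267}{18082}\right) = 8 \left(\frac{2081}{23669} + \frac{13267}{18082}\right) = 8 \cdot \frac{351645265}{427982858} = \frac{1406581060}{213991429} \approx 6.5731$)
$\left(-7\right) 798 - Q = \left(-7\right) 798 - \frac{1406581060}{213991429} = -5586 - \frac{1406581060}{213991429} = - \frac{1196762703454}{213991429}$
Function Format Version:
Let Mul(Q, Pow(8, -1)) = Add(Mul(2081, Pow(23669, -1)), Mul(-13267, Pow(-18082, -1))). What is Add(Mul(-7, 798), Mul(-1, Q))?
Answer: Rational(-1196762703454, 213991429) ≈ -5592.6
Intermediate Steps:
Q = Rational(1406581060, 213991429) (Q = Mul(8, Add(Mul(2081, Pow(23669, -1)), Mul(-13267, Pow(-18082, -1)))) = Mul(8, Add(Mul(2081, Rational(1, 23669)), Mul(-13267, Rational(-1, 18082)))) = Mul(8, Add(Rational(2081, 23669), Rational(13267, 18082))) = Mul(8, Rational(351645265, 427982858)) = Rational(1406581060, 213991429) ≈ 6.5731)
Add(Mul(-7, 798), Mul(-1, Q)) = Add(Mul(-7, 798), Mul(-1, Rational(1406581060, 213991429))) = Add(-5586, Rational(-1406581060, 213991429)) = Rational(-1196762703454, 213991429)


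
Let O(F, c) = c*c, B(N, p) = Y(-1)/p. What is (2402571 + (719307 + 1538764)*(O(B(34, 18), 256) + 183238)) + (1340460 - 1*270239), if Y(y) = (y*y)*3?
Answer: 561752827746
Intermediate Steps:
Y(y) = 3*y² (Y(y) = y²*3 = 3*y²)
B(N, p) = 3/p (B(N, p) = (3*(-1)²)/p = (3*1)/p = 3/p)
O(F, c) = c²
(2402571 + (719307 + 1538764)*(O(B(34, 18), 256) + 183238)) + (1340460 - 1*270239) = (2402571 + (719307 + 1538764)*(256² + 183238)) + (1340460 - 1*270239) = (2402571 + 2258071*(65536 + 183238)) + (1340460 - 270239) = (2402571 + 2258071*248774) + 1070221 = (2402571 + 561749354954) + 1070221 = 561751757525 + 1070221 = 561752827746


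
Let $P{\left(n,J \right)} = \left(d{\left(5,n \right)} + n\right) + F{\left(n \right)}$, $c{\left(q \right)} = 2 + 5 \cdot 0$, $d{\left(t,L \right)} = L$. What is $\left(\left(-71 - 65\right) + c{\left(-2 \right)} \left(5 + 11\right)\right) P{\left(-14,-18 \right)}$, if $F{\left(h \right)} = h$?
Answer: $4368$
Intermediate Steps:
$c{\left(q \right)} = 2$ ($c{\left(q \right)} = 2 + 0 = 2$)
$P{\left(n,J \right)} = 3 n$ ($P{\left(n,J \right)} = \left(n + n\right) + n = 2 n + n = 3 n$)
$\left(\left(-71 - 65\right) + c{\left(-2 \right)} \left(5 + 11\right)\right) P{\left(-14,-18 \right)} = \left(\left(-71 - 65\right) + 2 \left(5 + 11\right)\right) 3 \left(-14\right) = \left(\left(-71 - 65\right) + 2 \cdot 16\right) \left(-42\right) = \left(-136 + 32\right) \left(-42\right) = \left(-104\right) \left(-42\right) = 4368$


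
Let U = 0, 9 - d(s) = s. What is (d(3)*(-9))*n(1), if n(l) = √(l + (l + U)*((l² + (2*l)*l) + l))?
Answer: -54*√5 ≈ -120.75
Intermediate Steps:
d(s) = 9 - s
n(l) = √(l + l*(l + 3*l²)) (n(l) = √(l + (l + 0)*((l² + (2*l)*l) + l)) = √(l + l*((l² + 2*l²) + l)) = √(l + l*(3*l² + l)) = √(l + l*(l + 3*l²)))
(d(3)*(-9))*n(1) = ((9 - 1*3)*(-9))*√(1*(1 + 1 + 3*1²)) = ((9 - 3)*(-9))*√(1*(1 + 1 + 3*1)) = (6*(-9))*√(1*(1 + 1 + 3)) = -54*√5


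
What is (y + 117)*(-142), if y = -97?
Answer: -2840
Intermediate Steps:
(y + 117)*(-142) = (-97 + 117)*(-142) = 20*(-142) = -2840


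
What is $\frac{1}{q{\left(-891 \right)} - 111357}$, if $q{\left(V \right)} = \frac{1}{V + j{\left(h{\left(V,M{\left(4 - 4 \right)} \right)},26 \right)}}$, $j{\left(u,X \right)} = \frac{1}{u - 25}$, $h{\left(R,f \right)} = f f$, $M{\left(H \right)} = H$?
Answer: $- \frac{22276}{2480588557} \approx -8.9801 \cdot 10^{-6}$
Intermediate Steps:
$h{\left(R,f \right)} = f^{2}$
$j{\left(u,X \right)} = \frac{1}{-25 + u}$
$q{\left(V \right)} = \frac{1}{- \frac{1}{25} + V}$ ($q{\left(V \right)} = \frac{1}{V + \frac{1}{-25 + \left(4 - 4\right)^{2}}} = \frac{1}{V + \frac{1}{-25 + 0^{2}}} = \frac{1}{V + \frac{1}{-25 + 0}} = \frac{1}{V + \frac{1}{-25}} = \frac{1}{V - \frac{1}{25}} = \frac{1}{- \frac{1}{25} + V}$)
$\frac{1}{q{\left(-891 \right)} - 111357} = \frac{1}{\frac{25}{-1 + 25 \left(-891\right)} - 111357} = \frac{1}{\frac{25}{-1 - 22275} - 111357} = \frac{1}{\frac{25}{-22276} - 111357} = \frac{1}{25 \left(- \frac{1}{22276}\right) - 111357} = \frac{1}{- \frac{25}{22276} - 111357} = \frac{1}{- \frac{2480588557}{22276}} = - \frac{22276}{2480588557}$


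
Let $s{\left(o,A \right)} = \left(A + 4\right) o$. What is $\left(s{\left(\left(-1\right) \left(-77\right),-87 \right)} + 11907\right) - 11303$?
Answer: $-5787$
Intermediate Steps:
$s{\left(o,A \right)} = o \left(4 + A\right)$ ($s{\left(o,A \right)} = \left(4 + A\right) o = o \left(4 + A\right)$)
$\left(s{\left(\left(-1\right) \left(-77\right),-87 \right)} + 11907\right) - 11303 = \left(\left(-1\right) \left(-77\right) \left(4 - 87\right) + 11907\right) - 11303 = \left(77 \left(-83\right) + 11907\right) - 11303 = \left(-6391 + 11907\right) - 11303 = 5516 - 11303 = -5787$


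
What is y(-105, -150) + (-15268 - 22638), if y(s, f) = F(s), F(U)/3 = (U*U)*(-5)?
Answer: -203281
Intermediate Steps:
F(U) = -15*U² (F(U) = 3*((U*U)*(-5)) = 3*(U²*(-5)) = 3*(-5*U²) = -15*U²)
y(s, f) = -15*s²
y(-105, -150) + (-15268 - 22638) = -15*(-105)² + (-15268 - 22638) = -15*11025 - 37906 = -165375 - 37906 = -203281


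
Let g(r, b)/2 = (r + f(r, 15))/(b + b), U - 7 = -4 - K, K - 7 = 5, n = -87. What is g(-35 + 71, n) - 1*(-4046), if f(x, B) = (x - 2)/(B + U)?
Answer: 1055881/261 ≈ 4045.5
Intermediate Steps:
K = 12 (K = 7 + 5 = 12)
U = -9 (U = 7 + (-4 - 1*12) = 7 + (-4 - 12) = 7 - 16 = -9)
f(x, B) = (-2 + x)/(-9 + B) (f(x, B) = (x - 2)/(B - 9) = (-2 + x)/(-9 + B))
g(r, b) = (-1/3 + 7*r/6)/b (g(r, b) = 2*((r + (-2 + r)/(-9 + 15))/(b + b)) = 2*((r + (-2 + r)/6)/((2*b))) = 2*((r + (-2 + r)/6)*(1/(2*b))) = 2*((r + (-1/3 + r/6))*(1/(2*b))) = 2*((-1/3 + 7*r/6)*(1/(2*b))) = 2*((-1/3 + 7*r/6)/(2*b)) = (-1/3 + 7*r/6)/b)
g(-35 + 71, n) - 1*(-4046) = (1/6)*(-2 + 7*(-35 + 71))/(-87) - 1*(-4046) = (1/6)*(-1/87)*(-2 + 7*36) + 4046 = (1/6)*(-1/87)*(-2 + 252) + 4046 = (1/6)*(-1/87)*250 + 4046 = -125/261 + 4046 = 1055881/261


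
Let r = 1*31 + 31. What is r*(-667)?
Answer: -41354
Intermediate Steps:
r = 62 (r = 31 + 31 = 62)
r*(-667) = 62*(-667) = -41354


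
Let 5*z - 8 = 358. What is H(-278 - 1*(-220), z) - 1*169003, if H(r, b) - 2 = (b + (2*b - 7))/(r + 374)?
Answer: -267020517/1580 ≈ -1.6900e+5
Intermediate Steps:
z = 366/5 (z = 8/5 + (1/5)*358 = 8/5 + 358/5 = 366/5 ≈ 73.200)
H(r, b) = 2 + (-7 + 3*b)/(374 + r) (H(r, b) = 2 + (b + (2*b - 7))/(r + 374) = 2 + (b + (-7 + 2*b))/(374 + r) = 2 + (-7 + 3*b)/(374 + r))
H(-278 - 1*(-220), z) - 1*169003 = (741 + 2*(-278 - 1*(-220)) + 3*(366/5))/(374 + (-278 - 1*(-220))) - 1*169003 = (741 + 2*(-278 + 220) + 1098/5)/(374 + (-278 + 220)) - 169003 = (741 + 2*(-58) + 1098/5)/(374 - 58) - 169003 = (741 - 116 + 1098/5)/316 - 169003 = (1/316)*(4223/5) - 169003 = 4223/1580 - 169003 = -267020517/1580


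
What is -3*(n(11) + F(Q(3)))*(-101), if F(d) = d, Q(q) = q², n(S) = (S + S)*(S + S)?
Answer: 149379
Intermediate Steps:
n(S) = 4*S² (n(S) = (2*S)*(2*S) = 4*S²)
-3*(n(11) + F(Q(3)))*(-101) = -3*(4*11² + 3²)*(-101) = -3*(4*121 + 9)*(-101) = -3*(484 + 9)*(-101) = -1479*(-101) = -3*(-49793) = 149379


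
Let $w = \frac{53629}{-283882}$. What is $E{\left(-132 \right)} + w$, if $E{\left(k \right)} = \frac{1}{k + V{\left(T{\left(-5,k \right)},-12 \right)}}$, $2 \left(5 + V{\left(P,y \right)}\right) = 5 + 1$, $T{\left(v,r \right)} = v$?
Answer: $- \frac{1867542}{9510047} \approx -0.19638$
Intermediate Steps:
$w = - \frac{53629}{283882}$ ($w = 53629 \left(- \frac{1}{283882}\right) = - \frac{53629}{283882} \approx -0.18891$)
$V{\left(P,y \right)} = -2$ ($V{\left(P,y \right)} = -5 + \frac{5 + 1}{2} = -5 + \frac{1}{2} \cdot 6 = -5 + 3 = -2$)
$E{\left(k \right)} = \frac{1}{-2 + k}$ ($E{\left(k \right)} = \frac{1}{k - 2} = \frac{1}{-2 + k}$)
$E{\left(-132 \right)} + w = \frac{1}{-2 - 132} - \frac{53629}{283882} = \frac{1}{-134} - \frac{53629}{283882} = - \frac{1}{134} - \frac{53629}{283882} = - \frac{1867542}{9510047}$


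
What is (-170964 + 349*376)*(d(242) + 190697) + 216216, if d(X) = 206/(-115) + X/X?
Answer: -174295175704/23 ≈ -7.5781e+9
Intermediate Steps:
d(X) = -91/115 (d(X) = 206*(-1/115) + 1 = -206/115 + 1 = -91/115)
(-170964 + 349*376)*(d(242) + 190697) + 216216 = (-170964 + 349*376)*(-91/115 + 190697) + 216216 = (-170964 + 131224)*(21930064/115) + 216216 = -39740*21930064/115 + 216216 = -174300148672/23 + 216216 = -174295175704/23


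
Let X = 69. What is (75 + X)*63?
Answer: 9072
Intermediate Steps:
(75 + X)*63 = (75 + 69)*63 = 144*63 = 9072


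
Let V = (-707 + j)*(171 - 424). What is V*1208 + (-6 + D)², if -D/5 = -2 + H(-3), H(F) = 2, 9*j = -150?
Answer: 663509812/3 ≈ 2.2117e+8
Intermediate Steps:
j = -50/3 (j = (⅑)*(-150) = -50/3 ≈ -16.667)
V = 549263/3 (V = (-707 - 50/3)*(171 - 424) = -2171/3*(-253) = 549263/3 ≈ 1.8309e+5)
D = 0 (D = -5*(-2 + 2) = -5*0 = 0)
V*1208 + (-6 + D)² = (549263/3)*1208 + (-6 + 0)² = 663509704/3 + (-6)² = 663509704/3 + 36 = 663509812/3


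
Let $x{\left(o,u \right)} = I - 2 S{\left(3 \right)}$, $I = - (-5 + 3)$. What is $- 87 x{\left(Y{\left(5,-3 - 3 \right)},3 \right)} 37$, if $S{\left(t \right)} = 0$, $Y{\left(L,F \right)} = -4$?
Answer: $-6438$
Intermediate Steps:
$I = 2$ ($I = \left(-1\right) \left(-2\right) = 2$)
$x{\left(o,u \right)} = 2$ ($x{\left(o,u \right)} = 2 - 0 = 2 + 0 = 2$)
$- 87 x{\left(Y{\left(5,-3 - 3 \right)},3 \right)} 37 = \left(-87\right) 2 \cdot 37 = \left(-174\right) 37 = -6438$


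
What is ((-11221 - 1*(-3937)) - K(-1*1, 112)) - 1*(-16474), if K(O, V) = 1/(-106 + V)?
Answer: 55139/6 ≈ 9189.8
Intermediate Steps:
((-11221 - 1*(-3937)) - K(-1*1, 112)) - 1*(-16474) = ((-11221 - 1*(-3937)) - 1/(-106 + 112)) - 1*(-16474) = ((-11221 + 3937) - 1/6) + 16474 = (-7284 - 1*⅙) + 16474 = (-7284 - ⅙) + 16474 = -43705/6 + 16474 = 55139/6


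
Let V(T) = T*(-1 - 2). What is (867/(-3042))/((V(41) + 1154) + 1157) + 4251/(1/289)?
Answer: 2725675938359/2218632 ≈ 1.2285e+6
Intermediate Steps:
V(T) = -3*T (V(T) = T*(-3) = -3*T)
(867/(-3042))/((V(41) + 1154) + 1157) + 4251/(1/289) = (867/(-3042))/((-3*41 + 1154) + 1157) + 4251/(1/289) = (867*(-1/3042))/((-123 + 1154) + 1157) + 4251/(1/289) = -289/(1014*(1031 + 1157)) + 4251*289 = -289/1014/2188 + 1228539 = -289/1014*1/2188 + 1228539 = -289/2218632 + 1228539 = 2725675938359/2218632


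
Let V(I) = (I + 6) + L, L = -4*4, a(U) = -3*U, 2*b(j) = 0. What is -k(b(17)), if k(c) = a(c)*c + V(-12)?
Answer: 22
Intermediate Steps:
b(j) = 0 (b(j) = (1/2)*0 = 0)
L = -16
V(I) = -10 + I (V(I) = (I + 6) - 16 = (6 + I) - 16 = -10 + I)
k(c) = -22 - 3*c**2 (k(c) = (-3*c)*c + (-10 - 12) = -3*c**2 - 22 = -22 - 3*c**2)
-k(b(17)) = -(-22 - 3*0**2) = -(-22 - 3*0) = -(-22 + 0) = -1*(-22) = 22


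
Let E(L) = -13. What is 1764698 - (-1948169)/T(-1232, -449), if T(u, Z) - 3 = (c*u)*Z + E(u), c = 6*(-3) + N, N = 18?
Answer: 15698811/10 ≈ 1.5699e+6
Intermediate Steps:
c = 0 (c = 6*(-3) + 18 = -18 + 18 = 0)
T(u, Z) = -10 (T(u, Z) = 3 + ((0*u)*Z - 13) = 3 + (0*Z - 13) = 3 + (0 - 13) = 3 - 13 = -10)
1764698 - (-1948169)/T(-1232, -449) = 1764698 - (-1948169)/(-10) = 1764698 - (-1948169)*(-1)/10 = 1764698 - 1*1948169/10 = 1764698 - 1948169/10 = 15698811/10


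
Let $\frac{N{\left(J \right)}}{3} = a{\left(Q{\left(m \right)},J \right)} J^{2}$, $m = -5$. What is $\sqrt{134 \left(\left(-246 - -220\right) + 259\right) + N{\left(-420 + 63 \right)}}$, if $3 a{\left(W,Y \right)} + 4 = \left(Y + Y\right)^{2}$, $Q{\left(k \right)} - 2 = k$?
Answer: $\sqrt{64972511830} \approx 2.549 \cdot 10^{5}$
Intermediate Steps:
$Q{\left(k \right)} = 2 + k$
$a{\left(W,Y \right)} = - \frac{4}{3} + \frac{4 Y^{2}}{3}$ ($a{\left(W,Y \right)} = - \frac{4}{3} + \frac{\left(Y + Y\right)^{2}}{3} = - \frac{4}{3} + \frac{\left(2 Y\right)^{2}}{3} = - \frac{4}{3} + \frac{4 Y^{2}}{3}$)
$N{\left(J \right)} = 3 J^{2} \left(- \frac{4}{3} + \frac{4 J^{2}}{3}\right)$ ($N{\left(J \right)} = 3 \left(- \frac{4}{3} + \frac{4 J^{2}}{3}\right) J^{2} = 3 J^{2} \left(- \frac{4}{3} + \frac{4 J^{2}}{3}\right)$)
$\sqrt{134 \left(\left(-246 - -220\right) + 259\right) + N{\left(-420 + 63 \right)}} = \sqrt{134 \left(\left(-246 - -220\right) + 259\right) + 4 \left(-420 + 63\right)^{2} \left(-1 + \left(-420 + 63\right)^{2}\right)} = \sqrt{134 \left(\left(-246 + 220\right) + 259\right) + 4 \left(-357\right)^{2} \left(-1 + \left(-357\right)^{2}\right)} = \sqrt{134 \left(-26 + 259\right) + 4 \cdot 127449 \left(-1 + 127449\right)} = \sqrt{134 \cdot 233 + 4 \cdot 127449 \cdot 127448} = \sqrt{31222 + 64972480608} = \sqrt{64972511830}$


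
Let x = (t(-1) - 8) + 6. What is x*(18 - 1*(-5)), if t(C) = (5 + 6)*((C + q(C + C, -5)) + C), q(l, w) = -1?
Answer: -805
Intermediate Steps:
t(C) = -11 + 22*C (t(C) = (5 + 6)*((C - 1) + C) = 11*((-1 + C) + C) = 11*(-1 + 2*C) = -11 + 22*C)
x = -35 (x = ((-11 + 22*(-1)) - 8) + 6 = ((-11 - 22) - 8) + 6 = (-33 - 8) + 6 = -41 + 6 = -35)
x*(18 - 1*(-5)) = -35*(18 - 1*(-5)) = -35*(18 + 5) = -35*23 = -805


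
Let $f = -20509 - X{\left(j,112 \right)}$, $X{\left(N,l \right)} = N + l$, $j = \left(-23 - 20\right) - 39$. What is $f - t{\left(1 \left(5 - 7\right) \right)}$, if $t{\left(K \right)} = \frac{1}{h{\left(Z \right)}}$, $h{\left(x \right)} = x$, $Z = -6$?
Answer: $- \frac{123233}{6} \approx -20539.0$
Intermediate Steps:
$t{\left(K \right)} = - \frac{1}{6}$ ($t{\left(K \right)} = \frac{1}{-6} = - \frac{1}{6}$)
$j = -82$ ($j = -43 - 39 = -82$)
$f = -20539$ ($f = -20509 - \left(-82 + 112\right) = -20509 - 30 = -20539$)
$f - t{\left(1 \left(5 - 7\right) \right)} = -20539 - - \frac{1}{6} = -20539 + \frac{1}{6} = - \frac{123233}{6}$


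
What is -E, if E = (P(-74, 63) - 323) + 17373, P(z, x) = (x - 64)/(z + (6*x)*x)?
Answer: -404766999/23740 ≈ -17050.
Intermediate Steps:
P(z, x) = (-64 + x)/(z + 6*x**2)
E = 404766999/23740 (E = ((-64 + 63)/(-74 + 6*63**2) - 323) + 17373 = (-1/(-74 + 6*3969) - 323) + 17373 = (-1/(-74 + 23814) - 323) + 17373 = (-1/23740 - 323) + 17373 = -7668021/23740 + 17373 = 404766999/23740 ≈ 17050.)
-E = -1*404766999/23740 = -404766999/23740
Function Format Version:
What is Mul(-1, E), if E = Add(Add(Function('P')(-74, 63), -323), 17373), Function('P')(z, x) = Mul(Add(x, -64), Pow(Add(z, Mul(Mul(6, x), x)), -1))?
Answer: Rational(-404766999, 23740) ≈ -17050.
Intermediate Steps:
Function('P')(z, x) = Mul(Pow(Add(z, Mul(6, Pow(x, 2))), -1), Add(-64, x)) (Function('P')(z, x) = Mul(Add(-64, x), Pow(Add(z, Mul(6, Pow(x, 2))), -1)) = Mul(Pow(Add(z, Mul(6, Pow(x, 2))), -1), Add(-64, x)))
E = Rational(404766999, 23740) (E = Add(Add(Mul(Pow(Add(-74, Mul(6, Pow(63, 2))), -1), Add(-64, 63)), -323), 17373) = Add(Add(Mul(Pow(Add(-74, Mul(6, 3969)), -1), -1), -323), 17373) = Add(Add(Mul(Pow(Add(-74, 23814), -1), -1), -323), 17373) = Add(Add(Mul(Pow(23740, -1), -1), -323), 17373) = Add(Add(Mul(Rational(1, 23740), -1), -323), 17373) = Add(Add(Rational(-1, 23740), -323), 17373) = Add(Rational(-7668021, 23740), 17373) = Rational(404766999, 23740) ≈ 17050.)
Mul(-1, E) = Mul(-1, Rational(404766999, 23740)) = Rational(-404766999, 23740)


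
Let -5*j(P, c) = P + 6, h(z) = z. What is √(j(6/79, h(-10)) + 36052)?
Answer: 2*√56248237/79 ≈ 189.87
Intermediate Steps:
j(P, c) = -6/5 - P/5 (j(P, c) = -(P + 6)/5 = -(6 + P)/5 = -6/5 - P/5)
√(j(6/79, h(-10)) + 36052) = √((-6/5 - 6/(5*79)) + 36052) = √((-6/5 - ⅕*6/79) + 36052) = √((-6/5 - 6/395) + 36052) = √(-96/79 + 36052) = √(2848012/79) = 2*√56248237/79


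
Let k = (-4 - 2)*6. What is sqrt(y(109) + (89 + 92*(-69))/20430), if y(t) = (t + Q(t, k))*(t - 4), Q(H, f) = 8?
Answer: sqrt(569716180570)/6810 ≈ 110.84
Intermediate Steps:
k = -36 (k = -6*6 = -36)
y(t) = (-4 + t)*(8 + t) (y(t) = (t + 8)*(t - 4) = (8 + t)*(-4 + t) = (-4 + t)*(8 + t))
sqrt(y(109) + (89 + 92*(-69))/20430) = sqrt((-32 + 109**2 + 4*109) + (89 + 92*(-69))/20430) = sqrt((-32 + 11881 + 436) + (89 - 6348)*(1/20430)) = sqrt(12285 - 6259*1/20430) = sqrt(12285 - 6259/20430) = sqrt(250976291/20430) = sqrt(569716180570)/6810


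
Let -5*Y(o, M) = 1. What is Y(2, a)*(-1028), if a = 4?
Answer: 1028/5 ≈ 205.60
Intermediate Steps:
Y(o, M) = -⅕ (Y(o, M) = -⅕*1 = -⅕)
Y(2, a)*(-1028) = -⅕*(-1028) = 1028/5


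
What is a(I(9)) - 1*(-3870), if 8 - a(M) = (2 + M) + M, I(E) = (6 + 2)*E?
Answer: 3732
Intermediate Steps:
I(E) = 8*E
a(M) = 6 - 2*M (a(M) = 8 - ((2 + M) + M) = 8 - (2 + 2*M) = 8 + (-2 - 2*M) = 6 - 2*M)
a(I(9)) - 1*(-3870) = (6 - 16*9) - 1*(-3870) = (6 - 2*72) + 3870 = (6 - 144) + 3870 = -138 + 3870 = 3732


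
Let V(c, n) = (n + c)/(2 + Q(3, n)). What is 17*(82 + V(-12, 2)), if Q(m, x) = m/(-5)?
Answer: 8908/7 ≈ 1272.6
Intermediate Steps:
Q(m, x) = -m/5 (Q(m, x) = m*(-⅕) = -m/5)
V(c, n) = 5*c/7 + 5*n/7 (V(c, n) = (n + c)/(2 - ⅕*3) = (c + n)/(2 - ⅗) = (c + n)/(7/5) = (c + n)*(5/7) = 5*c/7 + 5*n/7)
17*(82 + V(-12, 2)) = 17*(82 + ((5/7)*(-12) + (5/7)*2)) = 17*(82 + (-60/7 + 10/7)) = 17*(82 - 50/7) = 17*(524/7) = 8908/7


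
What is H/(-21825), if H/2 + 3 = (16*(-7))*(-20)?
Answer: -4474/21825 ≈ -0.20499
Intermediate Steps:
H = 4474 (H = -6 + 2*((16*(-7))*(-20)) = -6 + 2*(-112*(-20)) = -6 + 2*2240 = -6 + 4480 = 4474)
H/(-21825) = 4474/(-21825) = 4474*(-1/21825) = -4474/21825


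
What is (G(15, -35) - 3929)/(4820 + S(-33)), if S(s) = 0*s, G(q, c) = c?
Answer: -991/1205 ≈ -0.82241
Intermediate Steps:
S(s) = 0
(G(15, -35) - 3929)/(4820 + S(-33)) = (-35 - 3929)/(4820 + 0) = -3964/4820 = -3964*1/4820 = -991/1205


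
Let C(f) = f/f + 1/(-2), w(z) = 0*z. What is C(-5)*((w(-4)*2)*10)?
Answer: 0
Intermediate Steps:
w(z) = 0
C(f) = 1/2 (C(f) = 1 + 1*(-1/2) = 1 - 1/2 = 1/2)
C(-5)*((w(-4)*2)*10) = ((0*2)*10)/2 = (0*10)/2 = (1/2)*0 = 0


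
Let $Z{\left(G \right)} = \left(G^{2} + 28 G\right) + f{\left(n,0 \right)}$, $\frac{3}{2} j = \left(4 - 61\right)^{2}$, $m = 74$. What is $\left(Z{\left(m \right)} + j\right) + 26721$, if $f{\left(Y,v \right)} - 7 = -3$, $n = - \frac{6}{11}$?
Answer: $36439$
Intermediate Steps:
$n = - \frac{6}{11}$ ($n = \left(-6\right) \frac{1}{11} = - \frac{6}{11} \approx -0.54545$)
$f{\left(Y,v \right)} = 4$ ($f{\left(Y,v \right)} = 7 - 3 = 4$)
$j = 2166$ ($j = \frac{2 \left(4 - 61\right)^{2}}{3} = \frac{2 \left(-57\right)^{2}}{3} = \frac{2}{3} \cdot 3249 = 2166$)
$Z{\left(G \right)} = 4 + G^{2} + 28 G$ ($Z{\left(G \right)} = \left(G^{2} + 28 G\right) + 4 = 4 + G^{2} + 28 G$)
$\left(Z{\left(m \right)} + j\right) + 26721 = \left(\left(4 + 74^{2} + 28 \cdot 74\right) + 2166\right) + 26721 = \left(\left(4 + 5476 + 2072\right) + 2166\right) + 26721 = \left(7552 + 2166\right) + 26721 = 9718 + 26721 = 36439$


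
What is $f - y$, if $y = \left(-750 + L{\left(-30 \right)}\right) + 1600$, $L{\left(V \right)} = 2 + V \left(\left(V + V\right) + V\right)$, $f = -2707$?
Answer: $-6259$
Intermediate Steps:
$L{\left(V \right)} = 2 + 3 V^{2}$ ($L{\left(V \right)} = 2 + V \left(2 V + V\right) = 2 + V 3 V = 2 + 3 V^{2}$)
$y = 3552$ ($y = \left(-750 + \left(2 + 3 \left(-30\right)^{2}\right)\right) + 1600 = \left(-750 + \left(2 + 3 \cdot 900\right)\right) + 1600 = \left(-750 + \left(2 + 2700\right)\right) + 1600 = \left(-750 + 2702\right) + 1600 = 1952 + 1600 = 3552$)
$f - y = -2707 - 3552 = -6259$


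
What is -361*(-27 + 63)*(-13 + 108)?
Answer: -1234620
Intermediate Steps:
-361*(-27 + 63)*(-13 + 108) = -12996*95 = -361*3420 = -1234620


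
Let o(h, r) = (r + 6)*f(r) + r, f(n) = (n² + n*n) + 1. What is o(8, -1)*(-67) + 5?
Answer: -933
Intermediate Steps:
f(n) = 1 + 2*n² (f(n) = (n² + n²) + 1 = 2*n² + 1 = 1 + 2*n²)
o(h, r) = r + (1 + 2*r²)*(6 + r) (o(h, r) = (r + 6)*(1 + 2*r²) + r = (6 + r)*(1 + 2*r²) + r = (1 + 2*r²)*(6 + r) + r = r + (1 + 2*r²)*(6 + r))
o(8, -1)*(-67) + 5 = (6 + 2*(-1) + 2*(-1)³ + 12*(-1)²)*(-67) + 5 = (6 - 2 + 2*(-1) + 12*1)*(-67) + 5 = (6 - 2 - 2 + 12)*(-67) + 5 = 14*(-67) + 5 = -938 + 5 = -933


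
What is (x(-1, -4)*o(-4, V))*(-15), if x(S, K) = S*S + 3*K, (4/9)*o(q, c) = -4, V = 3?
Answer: -1485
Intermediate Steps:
o(q, c) = -9 (o(q, c) = (9/4)*(-4) = -9)
x(S, K) = S² + 3*K
(x(-1, -4)*o(-4, V))*(-15) = (((-1)² + 3*(-4))*(-9))*(-15) = ((1 - 12)*(-9))*(-15) = -11*(-9)*(-15) = 99*(-15) = -1485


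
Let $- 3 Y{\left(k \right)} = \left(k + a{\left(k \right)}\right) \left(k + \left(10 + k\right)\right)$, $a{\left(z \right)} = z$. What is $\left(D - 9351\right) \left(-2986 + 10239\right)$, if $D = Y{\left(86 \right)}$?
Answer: $- \frac{430516321}{3} \approx -1.4351 \cdot 10^{8}$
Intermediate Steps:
$Y{\left(k \right)} = - \frac{2 k \left(10 + 2 k\right)}{3}$ ($Y{\left(k \right)} = - \frac{\left(k + k\right) \left(k + \left(10 + k\right)\right)}{3} = - \frac{2 k \left(10 + 2 k\right)}{3}$)
$D = - \frac{31304}{3}$ ($D = \frac{4}{3} \cdot 86 \left(-5 - 86\right) = \frac{4}{3} \cdot 86 \left(-91\right) = - \frac{31304}{3} \approx -10435.0$)
$\left(D - 9351\right) \left(-2986 + 10239\right) = \left(- \frac{31304}{3} - 9351\right) \left(-2986 + 10239\right) = \left(- \frac{31304}{3} - 9351\right) 7253 = \left(- \frac{59357}{3}\right) 7253 = - \frac{430516321}{3}$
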